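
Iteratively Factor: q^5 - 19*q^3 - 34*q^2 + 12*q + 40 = (q - 5)*(q^4 + 5*q^3 + 6*q^2 - 4*q - 8) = (q - 5)*(q + 2)*(q^3 + 3*q^2 - 4) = (q - 5)*(q - 1)*(q + 2)*(q^2 + 4*q + 4) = (q - 5)*(q - 1)*(q + 2)^2*(q + 2)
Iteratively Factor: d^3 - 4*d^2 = (d - 4)*(d^2) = d*(d - 4)*(d)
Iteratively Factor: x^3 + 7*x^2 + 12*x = (x + 3)*(x^2 + 4*x) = x*(x + 3)*(x + 4)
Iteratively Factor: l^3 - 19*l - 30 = (l + 2)*(l^2 - 2*l - 15) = (l - 5)*(l + 2)*(l + 3)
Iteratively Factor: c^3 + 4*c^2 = (c + 4)*(c^2) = c*(c + 4)*(c)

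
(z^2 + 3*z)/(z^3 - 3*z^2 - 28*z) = (z + 3)/(z^2 - 3*z - 28)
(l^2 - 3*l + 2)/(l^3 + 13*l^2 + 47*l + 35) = (l^2 - 3*l + 2)/(l^3 + 13*l^2 + 47*l + 35)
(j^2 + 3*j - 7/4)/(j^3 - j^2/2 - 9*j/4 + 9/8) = 2*(2*j + 7)/(4*j^2 - 9)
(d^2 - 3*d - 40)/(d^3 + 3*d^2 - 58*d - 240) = 1/(d + 6)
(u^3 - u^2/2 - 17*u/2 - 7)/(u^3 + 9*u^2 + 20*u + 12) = (u - 7/2)/(u + 6)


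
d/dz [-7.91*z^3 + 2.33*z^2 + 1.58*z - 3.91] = -23.73*z^2 + 4.66*z + 1.58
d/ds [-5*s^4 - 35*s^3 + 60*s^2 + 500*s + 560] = -20*s^3 - 105*s^2 + 120*s + 500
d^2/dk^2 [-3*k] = 0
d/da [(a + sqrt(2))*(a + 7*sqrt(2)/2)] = 2*a + 9*sqrt(2)/2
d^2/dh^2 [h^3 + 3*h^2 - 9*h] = 6*h + 6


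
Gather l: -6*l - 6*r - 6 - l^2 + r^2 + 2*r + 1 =-l^2 - 6*l + r^2 - 4*r - 5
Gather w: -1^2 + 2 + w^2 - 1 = w^2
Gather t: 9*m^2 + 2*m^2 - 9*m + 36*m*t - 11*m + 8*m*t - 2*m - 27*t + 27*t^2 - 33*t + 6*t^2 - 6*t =11*m^2 - 22*m + 33*t^2 + t*(44*m - 66)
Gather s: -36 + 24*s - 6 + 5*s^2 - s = 5*s^2 + 23*s - 42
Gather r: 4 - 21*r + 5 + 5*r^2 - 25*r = 5*r^2 - 46*r + 9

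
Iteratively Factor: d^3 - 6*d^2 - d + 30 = (d + 2)*(d^2 - 8*d + 15) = (d - 5)*(d + 2)*(d - 3)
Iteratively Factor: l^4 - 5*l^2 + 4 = (l + 2)*(l^3 - 2*l^2 - l + 2) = (l - 2)*(l + 2)*(l^2 - 1) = (l - 2)*(l - 1)*(l + 2)*(l + 1)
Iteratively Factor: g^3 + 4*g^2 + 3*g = (g + 1)*(g^2 + 3*g) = g*(g + 1)*(g + 3)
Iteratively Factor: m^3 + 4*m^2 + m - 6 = (m + 3)*(m^2 + m - 2) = (m + 2)*(m + 3)*(m - 1)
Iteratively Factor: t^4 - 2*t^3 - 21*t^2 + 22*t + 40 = (t - 2)*(t^3 - 21*t - 20) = (t - 5)*(t - 2)*(t^2 + 5*t + 4) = (t - 5)*(t - 2)*(t + 1)*(t + 4)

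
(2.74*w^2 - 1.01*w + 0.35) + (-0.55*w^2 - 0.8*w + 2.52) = 2.19*w^2 - 1.81*w + 2.87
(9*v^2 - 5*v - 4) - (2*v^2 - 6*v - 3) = 7*v^2 + v - 1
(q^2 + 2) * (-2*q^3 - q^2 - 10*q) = -2*q^5 - q^4 - 14*q^3 - 2*q^2 - 20*q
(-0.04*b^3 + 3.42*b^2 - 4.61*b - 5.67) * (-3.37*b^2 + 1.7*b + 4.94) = 0.1348*b^5 - 11.5934*b^4 + 21.1521*b^3 + 28.1657*b^2 - 32.4124*b - 28.0098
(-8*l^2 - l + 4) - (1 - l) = 3 - 8*l^2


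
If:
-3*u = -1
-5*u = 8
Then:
No Solution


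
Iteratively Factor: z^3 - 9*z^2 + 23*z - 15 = (z - 1)*(z^2 - 8*z + 15) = (z - 3)*(z - 1)*(z - 5)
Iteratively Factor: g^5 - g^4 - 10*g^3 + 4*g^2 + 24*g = (g - 3)*(g^4 + 2*g^3 - 4*g^2 - 8*g) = (g - 3)*(g + 2)*(g^3 - 4*g) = g*(g - 3)*(g + 2)*(g^2 - 4) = g*(g - 3)*(g - 2)*(g + 2)*(g + 2)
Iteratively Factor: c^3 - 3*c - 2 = (c + 1)*(c^2 - c - 2) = (c + 1)^2*(c - 2)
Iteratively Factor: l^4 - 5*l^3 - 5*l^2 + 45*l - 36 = (l + 3)*(l^3 - 8*l^2 + 19*l - 12) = (l - 1)*(l + 3)*(l^2 - 7*l + 12) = (l - 3)*(l - 1)*(l + 3)*(l - 4)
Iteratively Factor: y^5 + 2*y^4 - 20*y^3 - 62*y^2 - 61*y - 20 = (y + 1)*(y^4 + y^3 - 21*y^2 - 41*y - 20) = (y + 1)*(y + 4)*(y^3 - 3*y^2 - 9*y - 5) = (y + 1)^2*(y + 4)*(y^2 - 4*y - 5) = (y - 5)*(y + 1)^2*(y + 4)*(y + 1)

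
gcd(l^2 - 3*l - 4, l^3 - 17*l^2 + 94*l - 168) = l - 4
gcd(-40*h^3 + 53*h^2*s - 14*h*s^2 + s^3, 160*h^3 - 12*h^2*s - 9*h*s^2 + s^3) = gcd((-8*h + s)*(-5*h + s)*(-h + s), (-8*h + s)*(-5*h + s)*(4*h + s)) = 40*h^2 - 13*h*s + s^2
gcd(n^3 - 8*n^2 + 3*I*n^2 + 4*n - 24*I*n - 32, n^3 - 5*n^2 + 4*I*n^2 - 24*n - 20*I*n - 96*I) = n^2 + n*(-8 + 4*I) - 32*I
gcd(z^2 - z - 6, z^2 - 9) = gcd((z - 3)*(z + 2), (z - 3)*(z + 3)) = z - 3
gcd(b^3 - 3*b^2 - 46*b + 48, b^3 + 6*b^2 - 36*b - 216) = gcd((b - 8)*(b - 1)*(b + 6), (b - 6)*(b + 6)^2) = b + 6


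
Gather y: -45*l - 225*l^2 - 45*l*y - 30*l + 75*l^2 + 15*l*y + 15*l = -150*l^2 - 30*l*y - 60*l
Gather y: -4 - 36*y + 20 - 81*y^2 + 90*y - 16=-81*y^2 + 54*y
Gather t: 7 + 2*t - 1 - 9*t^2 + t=-9*t^2 + 3*t + 6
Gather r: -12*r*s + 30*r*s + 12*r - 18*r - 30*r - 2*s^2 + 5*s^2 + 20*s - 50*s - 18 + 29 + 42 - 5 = r*(18*s - 36) + 3*s^2 - 30*s + 48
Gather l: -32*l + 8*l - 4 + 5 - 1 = -24*l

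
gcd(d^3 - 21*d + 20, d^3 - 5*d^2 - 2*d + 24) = d - 4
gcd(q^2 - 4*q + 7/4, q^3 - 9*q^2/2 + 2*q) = q - 1/2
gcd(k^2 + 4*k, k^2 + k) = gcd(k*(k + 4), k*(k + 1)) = k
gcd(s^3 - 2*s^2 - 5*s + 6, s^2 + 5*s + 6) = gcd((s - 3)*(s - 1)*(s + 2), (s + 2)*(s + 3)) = s + 2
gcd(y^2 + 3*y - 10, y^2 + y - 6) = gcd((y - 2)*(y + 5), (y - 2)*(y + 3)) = y - 2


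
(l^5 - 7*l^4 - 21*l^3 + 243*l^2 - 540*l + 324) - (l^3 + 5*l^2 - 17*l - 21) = l^5 - 7*l^4 - 22*l^3 + 238*l^2 - 523*l + 345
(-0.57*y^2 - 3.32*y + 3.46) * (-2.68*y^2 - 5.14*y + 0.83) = 1.5276*y^4 + 11.8274*y^3 + 7.3189*y^2 - 20.54*y + 2.8718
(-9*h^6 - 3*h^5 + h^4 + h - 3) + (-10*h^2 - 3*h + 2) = -9*h^6 - 3*h^5 + h^4 - 10*h^2 - 2*h - 1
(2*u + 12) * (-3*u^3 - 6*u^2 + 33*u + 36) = -6*u^4 - 48*u^3 - 6*u^2 + 468*u + 432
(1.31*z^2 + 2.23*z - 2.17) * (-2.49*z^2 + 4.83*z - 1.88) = -3.2619*z^4 + 0.7746*z^3 + 13.7114*z^2 - 14.6735*z + 4.0796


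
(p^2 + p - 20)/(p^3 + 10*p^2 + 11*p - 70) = (p - 4)/(p^2 + 5*p - 14)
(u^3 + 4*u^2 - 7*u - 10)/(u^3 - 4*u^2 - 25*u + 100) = (u^2 - u - 2)/(u^2 - 9*u + 20)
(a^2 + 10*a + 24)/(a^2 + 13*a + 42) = (a + 4)/(a + 7)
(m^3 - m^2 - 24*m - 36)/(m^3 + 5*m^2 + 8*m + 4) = (m^2 - 3*m - 18)/(m^2 + 3*m + 2)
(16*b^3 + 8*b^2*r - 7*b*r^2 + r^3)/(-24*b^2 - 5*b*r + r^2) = (-16*b^3 - 8*b^2*r + 7*b*r^2 - r^3)/(24*b^2 + 5*b*r - r^2)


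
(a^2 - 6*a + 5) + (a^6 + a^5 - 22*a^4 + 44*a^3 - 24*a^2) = a^6 + a^5 - 22*a^4 + 44*a^3 - 23*a^2 - 6*a + 5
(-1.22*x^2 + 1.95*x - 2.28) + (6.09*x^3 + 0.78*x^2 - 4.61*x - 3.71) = 6.09*x^3 - 0.44*x^2 - 2.66*x - 5.99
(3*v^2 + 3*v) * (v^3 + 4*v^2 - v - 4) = 3*v^5 + 15*v^4 + 9*v^3 - 15*v^2 - 12*v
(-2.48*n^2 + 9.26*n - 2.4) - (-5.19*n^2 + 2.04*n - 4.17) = 2.71*n^2 + 7.22*n + 1.77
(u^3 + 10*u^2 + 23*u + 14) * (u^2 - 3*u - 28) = u^5 + 7*u^4 - 35*u^3 - 335*u^2 - 686*u - 392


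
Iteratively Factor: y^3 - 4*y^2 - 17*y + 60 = (y - 5)*(y^2 + y - 12) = (y - 5)*(y + 4)*(y - 3)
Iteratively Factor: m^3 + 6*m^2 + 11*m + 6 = (m + 1)*(m^2 + 5*m + 6) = (m + 1)*(m + 3)*(m + 2)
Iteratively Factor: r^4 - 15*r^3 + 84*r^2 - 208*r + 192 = (r - 4)*(r^3 - 11*r^2 + 40*r - 48) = (r - 4)^2*(r^2 - 7*r + 12) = (r - 4)^3*(r - 3)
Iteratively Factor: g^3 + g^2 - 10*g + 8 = (g - 2)*(g^2 + 3*g - 4) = (g - 2)*(g + 4)*(g - 1)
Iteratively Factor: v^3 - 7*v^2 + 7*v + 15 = (v + 1)*(v^2 - 8*v + 15) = (v - 3)*(v + 1)*(v - 5)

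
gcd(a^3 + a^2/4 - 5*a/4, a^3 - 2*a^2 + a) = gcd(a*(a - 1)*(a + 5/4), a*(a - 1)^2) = a^2 - a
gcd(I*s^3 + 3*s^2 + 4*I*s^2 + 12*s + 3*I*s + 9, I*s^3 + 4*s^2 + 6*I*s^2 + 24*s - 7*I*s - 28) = 1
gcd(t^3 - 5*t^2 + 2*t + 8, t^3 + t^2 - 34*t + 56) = t^2 - 6*t + 8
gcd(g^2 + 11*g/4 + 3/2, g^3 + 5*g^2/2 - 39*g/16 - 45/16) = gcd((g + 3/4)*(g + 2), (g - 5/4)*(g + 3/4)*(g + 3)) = g + 3/4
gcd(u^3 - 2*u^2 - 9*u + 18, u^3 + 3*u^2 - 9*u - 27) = u^2 - 9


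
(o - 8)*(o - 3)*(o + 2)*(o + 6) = o^4 - 3*o^3 - 52*o^2 + 60*o + 288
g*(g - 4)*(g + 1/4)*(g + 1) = g^4 - 11*g^3/4 - 19*g^2/4 - g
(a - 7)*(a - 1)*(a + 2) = a^3 - 6*a^2 - 9*a + 14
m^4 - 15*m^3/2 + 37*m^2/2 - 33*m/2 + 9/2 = (m - 3)^2*(m - 1)*(m - 1/2)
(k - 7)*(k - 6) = k^2 - 13*k + 42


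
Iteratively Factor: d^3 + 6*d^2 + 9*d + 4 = (d + 1)*(d^2 + 5*d + 4) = (d + 1)*(d + 4)*(d + 1)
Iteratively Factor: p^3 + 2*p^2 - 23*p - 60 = (p + 4)*(p^2 - 2*p - 15) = (p + 3)*(p + 4)*(p - 5)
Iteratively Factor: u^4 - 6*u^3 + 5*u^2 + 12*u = (u - 3)*(u^3 - 3*u^2 - 4*u) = (u - 4)*(u - 3)*(u^2 + u) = (u - 4)*(u - 3)*(u + 1)*(u)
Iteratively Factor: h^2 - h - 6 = (h - 3)*(h + 2)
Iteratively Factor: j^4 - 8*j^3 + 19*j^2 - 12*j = (j - 1)*(j^3 - 7*j^2 + 12*j) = j*(j - 1)*(j^2 - 7*j + 12) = j*(j - 4)*(j - 1)*(j - 3)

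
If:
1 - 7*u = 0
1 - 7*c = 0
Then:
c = 1/7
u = 1/7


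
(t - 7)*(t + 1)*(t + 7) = t^3 + t^2 - 49*t - 49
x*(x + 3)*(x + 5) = x^3 + 8*x^2 + 15*x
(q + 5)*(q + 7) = q^2 + 12*q + 35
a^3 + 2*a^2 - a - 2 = (a - 1)*(a + 1)*(a + 2)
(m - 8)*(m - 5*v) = m^2 - 5*m*v - 8*m + 40*v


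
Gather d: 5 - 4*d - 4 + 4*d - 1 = 0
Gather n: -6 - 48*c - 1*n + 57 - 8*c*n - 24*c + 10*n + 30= -72*c + n*(9 - 8*c) + 81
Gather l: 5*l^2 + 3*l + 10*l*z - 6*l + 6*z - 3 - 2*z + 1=5*l^2 + l*(10*z - 3) + 4*z - 2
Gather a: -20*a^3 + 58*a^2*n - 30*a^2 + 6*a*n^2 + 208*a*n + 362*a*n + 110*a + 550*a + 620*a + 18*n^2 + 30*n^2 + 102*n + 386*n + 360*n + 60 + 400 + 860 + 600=-20*a^3 + a^2*(58*n - 30) + a*(6*n^2 + 570*n + 1280) + 48*n^2 + 848*n + 1920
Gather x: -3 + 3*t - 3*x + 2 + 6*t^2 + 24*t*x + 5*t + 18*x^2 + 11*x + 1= 6*t^2 + 8*t + 18*x^2 + x*(24*t + 8)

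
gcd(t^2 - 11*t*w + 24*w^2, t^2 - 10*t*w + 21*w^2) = t - 3*w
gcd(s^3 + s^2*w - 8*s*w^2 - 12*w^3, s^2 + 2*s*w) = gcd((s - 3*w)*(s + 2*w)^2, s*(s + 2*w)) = s + 2*w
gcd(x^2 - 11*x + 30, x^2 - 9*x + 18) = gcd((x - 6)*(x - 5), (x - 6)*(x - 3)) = x - 6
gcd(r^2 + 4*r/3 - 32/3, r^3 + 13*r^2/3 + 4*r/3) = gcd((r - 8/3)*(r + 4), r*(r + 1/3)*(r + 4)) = r + 4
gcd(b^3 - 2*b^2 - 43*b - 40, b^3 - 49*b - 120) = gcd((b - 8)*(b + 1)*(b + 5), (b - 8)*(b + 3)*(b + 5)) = b^2 - 3*b - 40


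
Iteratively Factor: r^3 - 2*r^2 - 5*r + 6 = (r - 3)*(r^2 + r - 2) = (r - 3)*(r + 2)*(r - 1)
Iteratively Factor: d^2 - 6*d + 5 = (d - 5)*(d - 1)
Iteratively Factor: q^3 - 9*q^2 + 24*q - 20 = (q - 2)*(q^2 - 7*q + 10) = (q - 5)*(q - 2)*(q - 2)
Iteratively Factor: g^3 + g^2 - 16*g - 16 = (g - 4)*(g^2 + 5*g + 4) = (g - 4)*(g + 4)*(g + 1)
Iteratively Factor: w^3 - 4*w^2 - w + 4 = (w - 4)*(w^2 - 1) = (w - 4)*(w + 1)*(w - 1)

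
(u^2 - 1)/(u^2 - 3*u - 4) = (u - 1)/(u - 4)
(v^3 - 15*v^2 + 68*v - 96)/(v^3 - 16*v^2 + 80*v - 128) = (v - 3)/(v - 4)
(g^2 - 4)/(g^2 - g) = (g^2 - 4)/(g*(g - 1))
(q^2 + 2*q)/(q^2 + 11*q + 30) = q*(q + 2)/(q^2 + 11*q + 30)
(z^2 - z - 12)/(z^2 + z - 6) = (z - 4)/(z - 2)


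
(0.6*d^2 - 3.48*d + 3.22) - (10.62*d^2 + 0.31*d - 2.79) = -10.02*d^2 - 3.79*d + 6.01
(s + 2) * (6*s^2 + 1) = 6*s^3 + 12*s^2 + s + 2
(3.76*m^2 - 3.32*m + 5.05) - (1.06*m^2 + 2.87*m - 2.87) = 2.7*m^2 - 6.19*m + 7.92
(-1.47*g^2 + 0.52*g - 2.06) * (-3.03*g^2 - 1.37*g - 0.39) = 4.4541*g^4 + 0.4383*g^3 + 6.1027*g^2 + 2.6194*g + 0.8034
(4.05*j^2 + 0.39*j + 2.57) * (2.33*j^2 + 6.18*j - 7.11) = 9.4365*j^4 + 25.9377*j^3 - 20.3972*j^2 + 13.1097*j - 18.2727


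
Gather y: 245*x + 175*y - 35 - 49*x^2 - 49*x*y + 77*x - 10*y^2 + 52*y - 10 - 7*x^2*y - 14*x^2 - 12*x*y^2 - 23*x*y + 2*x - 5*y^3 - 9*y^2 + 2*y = -63*x^2 + 324*x - 5*y^3 + y^2*(-12*x - 19) + y*(-7*x^2 - 72*x + 229) - 45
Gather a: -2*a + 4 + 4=8 - 2*a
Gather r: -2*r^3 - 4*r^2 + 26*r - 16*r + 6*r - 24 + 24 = -2*r^3 - 4*r^2 + 16*r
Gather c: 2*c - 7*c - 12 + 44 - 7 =25 - 5*c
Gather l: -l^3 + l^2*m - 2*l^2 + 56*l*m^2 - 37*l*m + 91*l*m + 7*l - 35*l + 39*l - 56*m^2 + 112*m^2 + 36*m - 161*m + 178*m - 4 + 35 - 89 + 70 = -l^3 + l^2*(m - 2) + l*(56*m^2 + 54*m + 11) + 56*m^2 + 53*m + 12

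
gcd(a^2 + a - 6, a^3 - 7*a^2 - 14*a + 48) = a^2 + a - 6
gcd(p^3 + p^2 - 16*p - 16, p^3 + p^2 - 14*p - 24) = p - 4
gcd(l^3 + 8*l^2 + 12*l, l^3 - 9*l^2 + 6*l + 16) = 1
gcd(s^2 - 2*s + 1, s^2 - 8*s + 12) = 1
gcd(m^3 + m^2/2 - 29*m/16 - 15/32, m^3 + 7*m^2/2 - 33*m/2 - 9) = 1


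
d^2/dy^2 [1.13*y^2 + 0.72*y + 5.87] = 2.26000000000000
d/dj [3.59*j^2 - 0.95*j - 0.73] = 7.18*j - 0.95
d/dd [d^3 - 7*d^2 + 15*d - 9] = 3*d^2 - 14*d + 15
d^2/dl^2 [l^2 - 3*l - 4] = 2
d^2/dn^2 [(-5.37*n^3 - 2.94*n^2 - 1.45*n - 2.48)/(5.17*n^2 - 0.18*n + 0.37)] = (-2.27373675443232e-13*n^5 - 1.13686837721616e-13*n^4 - 62.789168*n^3 - 361.836624*n^2 + 26.07864*n + 8.329168)/(138.188413*n^6 - 14.433606*n^5 + 30.171603*n^4 - 2.071764*n^3 + 2.159283*n^2 - 0.073926*n + 0.050653)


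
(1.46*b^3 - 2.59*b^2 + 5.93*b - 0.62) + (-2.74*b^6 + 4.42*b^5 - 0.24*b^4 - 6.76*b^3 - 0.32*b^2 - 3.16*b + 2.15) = -2.74*b^6 + 4.42*b^5 - 0.24*b^4 - 5.3*b^3 - 2.91*b^2 + 2.77*b + 1.53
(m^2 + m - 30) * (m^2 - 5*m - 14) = m^4 - 4*m^3 - 49*m^2 + 136*m + 420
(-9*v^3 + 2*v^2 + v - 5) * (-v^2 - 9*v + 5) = 9*v^5 + 79*v^4 - 64*v^3 + 6*v^2 + 50*v - 25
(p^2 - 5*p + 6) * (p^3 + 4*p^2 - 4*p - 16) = p^5 - p^4 - 18*p^3 + 28*p^2 + 56*p - 96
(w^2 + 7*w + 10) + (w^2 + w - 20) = 2*w^2 + 8*w - 10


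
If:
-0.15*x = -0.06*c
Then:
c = 2.5*x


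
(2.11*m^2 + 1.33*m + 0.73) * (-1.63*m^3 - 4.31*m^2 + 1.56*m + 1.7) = -3.4393*m^5 - 11.262*m^4 - 3.6306*m^3 + 2.5155*m^2 + 3.3998*m + 1.241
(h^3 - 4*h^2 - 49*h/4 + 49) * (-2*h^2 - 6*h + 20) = -2*h^5 + 2*h^4 + 137*h^3/2 - 209*h^2/2 - 539*h + 980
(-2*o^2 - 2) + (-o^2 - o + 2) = -3*o^2 - o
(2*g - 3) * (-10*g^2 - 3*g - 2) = -20*g^3 + 24*g^2 + 5*g + 6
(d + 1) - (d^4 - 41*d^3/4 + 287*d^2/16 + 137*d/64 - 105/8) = -d^4 + 41*d^3/4 - 287*d^2/16 - 73*d/64 + 113/8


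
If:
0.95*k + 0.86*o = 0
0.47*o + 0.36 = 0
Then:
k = 0.69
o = -0.77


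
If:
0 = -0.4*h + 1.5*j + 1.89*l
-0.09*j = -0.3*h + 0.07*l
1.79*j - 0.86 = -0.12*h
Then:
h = 0.06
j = 0.48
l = -0.37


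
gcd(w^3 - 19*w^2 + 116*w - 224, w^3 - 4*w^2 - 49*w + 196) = w^2 - 11*w + 28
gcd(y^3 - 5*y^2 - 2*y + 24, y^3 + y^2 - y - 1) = 1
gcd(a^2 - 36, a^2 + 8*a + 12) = a + 6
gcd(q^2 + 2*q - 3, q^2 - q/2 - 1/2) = q - 1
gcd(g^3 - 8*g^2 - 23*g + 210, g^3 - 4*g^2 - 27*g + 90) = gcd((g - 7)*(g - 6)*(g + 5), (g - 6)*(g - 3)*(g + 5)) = g^2 - g - 30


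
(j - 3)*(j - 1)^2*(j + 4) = j^4 - j^3 - 13*j^2 + 25*j - 12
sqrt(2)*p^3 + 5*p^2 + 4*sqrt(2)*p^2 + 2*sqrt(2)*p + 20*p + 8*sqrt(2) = (p + 4)*(p + 2*sqrt(2))*(sqrt(2)*p + 1)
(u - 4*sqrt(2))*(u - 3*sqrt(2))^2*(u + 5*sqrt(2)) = u^4 - 5*sqrt(2)*u^3 - 34*u^2 + 258*sqrt(2)*u - 720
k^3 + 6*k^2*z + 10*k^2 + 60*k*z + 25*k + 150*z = (k + 5)^2*(k + 6*z)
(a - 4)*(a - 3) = a^2 - 7*a + 12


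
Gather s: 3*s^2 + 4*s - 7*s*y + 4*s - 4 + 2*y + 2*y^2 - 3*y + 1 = 3*s^2 + s*(8 - 7*y) + 2*y^2 - y - 3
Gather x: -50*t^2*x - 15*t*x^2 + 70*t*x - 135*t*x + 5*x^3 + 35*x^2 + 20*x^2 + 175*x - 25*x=5*x^3 + x^2*(55 - 15*t) + x*(-50*t^2 - 65*t + 150)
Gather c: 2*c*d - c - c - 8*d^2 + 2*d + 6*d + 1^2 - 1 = c*(2*d - 2) - 8*d^2 + 8*d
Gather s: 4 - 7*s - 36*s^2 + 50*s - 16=-36*s^2 + 43*s - 12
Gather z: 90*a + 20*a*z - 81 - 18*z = 90*a + z*(20*a - 18) - 81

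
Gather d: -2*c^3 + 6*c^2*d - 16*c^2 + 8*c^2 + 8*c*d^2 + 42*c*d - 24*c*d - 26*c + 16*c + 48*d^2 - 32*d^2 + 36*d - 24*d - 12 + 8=-2*c^3 - 8*c^2 - 10*c + d^2*(8*c + 16) + d*(6*c^2 + 18*c + 12) - 4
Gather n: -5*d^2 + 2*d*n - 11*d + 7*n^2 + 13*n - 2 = -5*d^2 - 11*d + 7*n^2 + n*(2*d + 13) - 2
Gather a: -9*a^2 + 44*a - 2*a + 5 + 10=-9*a^2 + 42*a + 15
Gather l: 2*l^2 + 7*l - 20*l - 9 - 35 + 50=2*l^2 - 13*l + 6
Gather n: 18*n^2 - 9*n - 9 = 18*n^2 - 9*n - 9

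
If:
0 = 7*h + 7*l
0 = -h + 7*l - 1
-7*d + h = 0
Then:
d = -1/56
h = -1/8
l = 1/8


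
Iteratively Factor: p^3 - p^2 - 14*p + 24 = (p + 4)*(p^2 - 5*p + 6) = (p - 3)*(p + 4)*(p - 2)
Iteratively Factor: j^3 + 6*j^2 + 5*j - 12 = (j + 3)*(j^2 + 3*j - 4) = (j + 3)*(j + 4)*(j - 1)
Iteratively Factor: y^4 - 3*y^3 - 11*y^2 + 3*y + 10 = (y + 1)*(y^3 - 4*y^2 - 7*y + 10) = (y + 1)*(y + 2)*(y^2 - 6*y + 5) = (y - 5)*(y + 1)*(y + 2)*(y - 1)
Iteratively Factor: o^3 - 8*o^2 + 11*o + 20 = (o - 4)*(o^2 - 4*o - 5) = (o - 5)*(o - 4)*(o + 1)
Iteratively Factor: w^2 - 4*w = (w)*(w - 4)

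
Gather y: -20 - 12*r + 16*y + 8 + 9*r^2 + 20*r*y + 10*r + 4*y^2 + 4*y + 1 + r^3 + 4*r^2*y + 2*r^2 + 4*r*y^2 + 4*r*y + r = r^3 + 11*r^2 - r + y^2*(4*r + 4) + y*(4*r^2 + 24*r + 20) - 11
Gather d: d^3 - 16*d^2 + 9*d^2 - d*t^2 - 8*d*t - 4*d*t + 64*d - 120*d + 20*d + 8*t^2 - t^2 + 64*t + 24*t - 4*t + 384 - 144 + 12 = d^3 - 7*d^2 + d*(-t^2 - 12*t - 36) + 7*t^2 + 84*t + 252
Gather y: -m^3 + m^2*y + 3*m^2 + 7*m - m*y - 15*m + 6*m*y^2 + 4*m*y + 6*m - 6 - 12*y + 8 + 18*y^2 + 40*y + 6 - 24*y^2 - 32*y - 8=-m^3 + 3*m^2 - 2*m + y^2*(6*m - 6) + y*(m^2 + 3*m - 4)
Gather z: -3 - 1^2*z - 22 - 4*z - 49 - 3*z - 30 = -8*z - 104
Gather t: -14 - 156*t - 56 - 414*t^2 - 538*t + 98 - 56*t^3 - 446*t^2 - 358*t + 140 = -56*t^3 - 860*t^2 - 1052*t + 168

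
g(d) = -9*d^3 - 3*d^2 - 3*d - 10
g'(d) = -27*d^2 - 6*d - 3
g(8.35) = -5483.86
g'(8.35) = -1935.61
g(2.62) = -200.32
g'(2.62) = -204.06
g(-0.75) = -5.64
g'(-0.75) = -13.69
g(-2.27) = 86.63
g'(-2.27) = -128.51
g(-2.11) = 67.52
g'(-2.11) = -110.55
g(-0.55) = -7.76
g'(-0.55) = -7.87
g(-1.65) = 27.21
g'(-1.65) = -66.61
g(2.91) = -265.91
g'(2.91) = -249.10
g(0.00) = -10.00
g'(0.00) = -3.00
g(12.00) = -16030.00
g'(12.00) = -3963.00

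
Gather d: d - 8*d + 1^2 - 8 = -7*d - 7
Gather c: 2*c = 2*c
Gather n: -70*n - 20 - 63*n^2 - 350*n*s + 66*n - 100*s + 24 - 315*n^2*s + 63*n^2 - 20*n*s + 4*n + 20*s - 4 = -315*n^2*s - 370*n*s - 80*s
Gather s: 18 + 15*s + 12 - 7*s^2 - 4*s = -7*s^2 + 11*s + 30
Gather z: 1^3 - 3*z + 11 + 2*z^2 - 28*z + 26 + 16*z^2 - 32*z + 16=18*z^2 - 63*z + 54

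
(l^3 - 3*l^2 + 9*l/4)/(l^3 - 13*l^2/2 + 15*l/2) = (l - 3/2)/(l - 5)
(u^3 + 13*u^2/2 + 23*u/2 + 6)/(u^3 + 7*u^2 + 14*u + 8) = (u + 3/2)/(u + 2)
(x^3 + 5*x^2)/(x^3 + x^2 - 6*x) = x*(x + 5)/(x^2 + x - 6)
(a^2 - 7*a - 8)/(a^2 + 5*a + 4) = (a - 8)/(a + 4)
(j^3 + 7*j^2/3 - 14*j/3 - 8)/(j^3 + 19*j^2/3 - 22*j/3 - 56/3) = (j + 3)/(j + 7)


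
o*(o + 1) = o^2 + o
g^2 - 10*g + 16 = (g - 8)*(g - 2)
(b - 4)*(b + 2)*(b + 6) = b^3 + 4*b^2 - 20*b - 48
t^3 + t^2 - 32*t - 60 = (t - 6)*(t + 2)*(t + 5)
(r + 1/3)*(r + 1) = r^2 + 4*r/3 + 1/3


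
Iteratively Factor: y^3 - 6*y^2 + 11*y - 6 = (y - 1)*(y^2 - 5*y + 6) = (y - 3)*(y - 1)*(y - 2)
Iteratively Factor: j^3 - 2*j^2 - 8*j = (j - 4)*(j^2 + 2*j) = j*(j - 4)*(j + 2)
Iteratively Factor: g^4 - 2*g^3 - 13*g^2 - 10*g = (g + 1)*(g^3 - 3*g^2 - 10*g) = (g - 5)*(g + 1)*(g^2 + 2*g) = (g - 5)*(g + 1)*(g + 2)*(g)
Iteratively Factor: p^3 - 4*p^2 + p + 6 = (p + 1)*(p^2 - 5*p + 6) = (p - 3)*(p + 1)*(p - 2)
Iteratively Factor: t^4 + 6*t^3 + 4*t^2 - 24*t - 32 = (t - 2)*(t^3 + 8*t^2 + 20*t + 16) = (t - 2)*(t + 4)*(t^2 + 4*t + 4) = (t - 2)*(t + 2)*(t + 4)*(t + 2)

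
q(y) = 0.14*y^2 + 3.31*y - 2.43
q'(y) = 0.28*y + 3.31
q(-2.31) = -9.33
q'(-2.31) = 2.66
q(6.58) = 25.41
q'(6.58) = 5.15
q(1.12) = 1.45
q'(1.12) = 3.62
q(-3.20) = -11.59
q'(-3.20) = 2.41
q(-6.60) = -18.18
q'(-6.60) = 1.46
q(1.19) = 1.71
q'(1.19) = 3.64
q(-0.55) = -4.21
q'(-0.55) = 3.16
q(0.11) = -2.06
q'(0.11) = 3.34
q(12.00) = 57.45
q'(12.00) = 6.67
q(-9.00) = -20.88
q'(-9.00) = 0.79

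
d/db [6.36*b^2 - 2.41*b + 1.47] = 12.72*b - 2.41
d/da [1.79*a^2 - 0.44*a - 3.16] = 3.58*a - 0.44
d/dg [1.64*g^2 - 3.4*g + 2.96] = 3.28*g - 3.4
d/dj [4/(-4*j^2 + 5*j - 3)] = 4*(8*j - 5)/(4*j^2 - 5*j + 3)^2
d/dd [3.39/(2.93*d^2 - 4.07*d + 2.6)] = (13.7973 - 19.8654*d)/(2.93*d^2 - 4.07*d + 2.6)^2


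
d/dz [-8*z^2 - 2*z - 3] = -16*z - 2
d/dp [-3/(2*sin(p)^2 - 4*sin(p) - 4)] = 3*(sin(p) - 1)*cos(p)/(2*sin(p) + cos(p)^2 + 1)^2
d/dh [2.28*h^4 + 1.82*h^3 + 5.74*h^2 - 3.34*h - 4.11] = 9.12*h^3 + 5.46*h^2 + 11.48*h - 3.34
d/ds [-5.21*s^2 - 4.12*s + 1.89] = -10.42*s - 4.12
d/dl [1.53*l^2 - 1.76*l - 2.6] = 3.06*l - 1.76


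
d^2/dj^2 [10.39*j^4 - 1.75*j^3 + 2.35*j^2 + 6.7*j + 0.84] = 124.68*j^2 - 10.5*j + 4.7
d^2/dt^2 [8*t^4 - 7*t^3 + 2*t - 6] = 6*t*(16*t - 7)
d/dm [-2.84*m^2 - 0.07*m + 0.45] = -5.68*m - 0.07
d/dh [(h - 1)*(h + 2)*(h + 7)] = 3*h^2 + 16*h + 5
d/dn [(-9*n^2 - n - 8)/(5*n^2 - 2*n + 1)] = (23*n^2 + 62*n - 17)/(25*n^4 - 20*n^3 + 14*n^2 - 4*n + 1)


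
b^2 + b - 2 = (b - 1)*(b + 2)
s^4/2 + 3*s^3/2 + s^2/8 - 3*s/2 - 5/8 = (s/2 + 1/2)*(s - 1)*(s + 1/2)*(s + 5/2)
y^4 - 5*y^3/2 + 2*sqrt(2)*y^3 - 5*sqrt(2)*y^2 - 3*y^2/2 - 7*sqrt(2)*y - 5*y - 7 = (y - 7/2)*(y + 1)*(y + sqrt(2))^2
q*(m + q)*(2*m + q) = 2*m^2*q + 3*m*q^2 + q^3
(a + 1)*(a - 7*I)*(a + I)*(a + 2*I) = a^4 + a^3 - 4*I*a^3 + 19*a^2 - 4*I*a^2 + 19*a + 14*I*a + 14*I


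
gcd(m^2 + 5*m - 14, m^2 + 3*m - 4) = 1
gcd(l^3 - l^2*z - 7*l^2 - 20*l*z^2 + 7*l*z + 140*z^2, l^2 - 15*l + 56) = l - 7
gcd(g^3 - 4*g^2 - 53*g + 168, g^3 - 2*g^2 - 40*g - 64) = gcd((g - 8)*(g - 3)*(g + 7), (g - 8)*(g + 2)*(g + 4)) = g - 8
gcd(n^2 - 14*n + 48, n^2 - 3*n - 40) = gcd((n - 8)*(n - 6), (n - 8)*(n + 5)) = n - 8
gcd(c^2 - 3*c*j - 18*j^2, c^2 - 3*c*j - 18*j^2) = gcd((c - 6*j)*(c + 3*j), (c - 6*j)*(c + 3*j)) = c^2 - 3*c*j - 18*j^2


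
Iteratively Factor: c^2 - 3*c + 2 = (c - 1)*(c - 2)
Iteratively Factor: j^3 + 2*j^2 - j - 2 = (j + 2)*(j^2 - 1) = (j - 1)*(j + 2)*(j + 1)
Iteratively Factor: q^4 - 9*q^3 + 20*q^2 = (q)*(q^3 - 9*q^2 + 20*q) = q*(q - 5)*(q^2 - 4*q) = q^2*(q - 5)*(q - 4)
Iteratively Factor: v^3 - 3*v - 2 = (v + 1)*(v^2 - v - 2) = (v - 2)*(v + 1)*(v + 1)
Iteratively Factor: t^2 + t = (t)*(t + 1)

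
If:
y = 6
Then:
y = 6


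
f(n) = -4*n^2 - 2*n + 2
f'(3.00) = -26.00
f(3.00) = -40.00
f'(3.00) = -26.00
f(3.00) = -40.00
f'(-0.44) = 1.52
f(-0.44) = 2.11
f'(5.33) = -44.64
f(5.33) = -122.30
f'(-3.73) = 27.84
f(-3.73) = -46.19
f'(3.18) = -27.44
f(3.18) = -44.81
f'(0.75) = -8.00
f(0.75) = -1.75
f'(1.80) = -16.40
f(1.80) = -14.56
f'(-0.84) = 4.72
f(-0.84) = 0.86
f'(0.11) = -2.88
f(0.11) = 1.73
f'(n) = -8*n - 2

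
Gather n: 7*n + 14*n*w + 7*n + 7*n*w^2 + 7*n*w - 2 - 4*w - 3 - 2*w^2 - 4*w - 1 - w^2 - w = n*(7*w^2 + 21*w + 14) - 3*w^2 - 9*w - 6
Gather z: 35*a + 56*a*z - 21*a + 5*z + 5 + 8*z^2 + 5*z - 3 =14*a + 8*z^2 + z*(56*a + 10) + 2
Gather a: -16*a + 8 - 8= -16*a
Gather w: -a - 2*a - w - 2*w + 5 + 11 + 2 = -3*a - 3*w + 18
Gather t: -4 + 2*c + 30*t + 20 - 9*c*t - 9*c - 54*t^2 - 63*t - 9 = -7*c - 54*t^2 + t*(-9*c - 33) + 7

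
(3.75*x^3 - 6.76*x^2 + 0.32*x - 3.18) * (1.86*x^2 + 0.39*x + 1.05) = 6.975*x^5 - 11.1111*x^4 + 1.8963*x^3 - 12.888*x^2 - 0.9042*x - 3.339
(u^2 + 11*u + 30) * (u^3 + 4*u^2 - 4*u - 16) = u^5 + 15*u^4 + 70*u^3 + 60*u^2 - 296*u - 480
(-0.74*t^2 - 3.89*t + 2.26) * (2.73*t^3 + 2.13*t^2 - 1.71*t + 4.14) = -2.0202*t^5 - 12.1959*t^4 - 0.850500000000001*t^3 + 8.4021*t^2 - 19.9692*t + 9.3564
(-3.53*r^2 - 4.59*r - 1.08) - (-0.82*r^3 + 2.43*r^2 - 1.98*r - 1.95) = 0.82*r^3 - 5.96*r^2 - 2.61*r + 0.87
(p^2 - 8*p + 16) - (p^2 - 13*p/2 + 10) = 6 - 3*p/2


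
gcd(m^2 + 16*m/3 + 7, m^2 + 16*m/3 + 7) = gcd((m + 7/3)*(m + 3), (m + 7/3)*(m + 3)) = m^2 + 16*m/3 + 7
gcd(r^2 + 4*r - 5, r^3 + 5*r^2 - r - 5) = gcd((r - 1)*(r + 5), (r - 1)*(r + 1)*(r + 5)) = r^2 + 4*r - 5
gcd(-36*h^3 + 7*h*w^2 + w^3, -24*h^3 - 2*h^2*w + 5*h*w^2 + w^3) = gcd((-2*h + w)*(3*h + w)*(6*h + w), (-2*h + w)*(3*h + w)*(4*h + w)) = -6*h^2 + h*w + w^2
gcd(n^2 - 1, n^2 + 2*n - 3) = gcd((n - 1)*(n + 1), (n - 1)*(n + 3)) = n - 1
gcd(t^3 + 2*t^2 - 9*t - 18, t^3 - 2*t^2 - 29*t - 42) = t^2 + 5*t + 6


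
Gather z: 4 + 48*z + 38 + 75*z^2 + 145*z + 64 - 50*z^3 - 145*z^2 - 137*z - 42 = -50*z^3 - 70*z^2 + 56*z + 64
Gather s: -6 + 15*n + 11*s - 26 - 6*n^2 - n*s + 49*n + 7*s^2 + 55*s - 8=-6*n^2 + 64*n + 7*s^2 + s*(66 - n) - 40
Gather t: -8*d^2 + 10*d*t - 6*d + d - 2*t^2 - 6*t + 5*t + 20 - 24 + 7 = -8*d^2 - 5*d - 2*t^2 + t*(10*d - 1) + 3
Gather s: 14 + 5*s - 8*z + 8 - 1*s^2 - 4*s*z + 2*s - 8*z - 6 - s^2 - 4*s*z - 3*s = -2*s^2 + s*(4 - 8*z) - 16*z + 16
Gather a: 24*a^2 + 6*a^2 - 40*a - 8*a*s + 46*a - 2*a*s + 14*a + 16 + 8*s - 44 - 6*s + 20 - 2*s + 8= 30*a^2 + a*(20 - 10*s)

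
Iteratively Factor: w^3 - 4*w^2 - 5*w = (w - 5)*(w^2 + w) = (w - 5)*(w + 1)*(w)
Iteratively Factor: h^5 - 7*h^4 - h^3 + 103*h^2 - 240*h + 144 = (h - 4)*(h^4 - 3*h^3 - 13*h^2 + 51*h - 36) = (h - 4)*(h - 1)*(h^3 - 2*h^2 - 15*h + 36) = (h - 4)*(h - 3)*(h - 1)*(h^2 + h - 12) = (h - 4)*(h - 3)*(h - 1)*(h + 4)*(h - 3)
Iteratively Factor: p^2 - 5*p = (p)*(p - 5)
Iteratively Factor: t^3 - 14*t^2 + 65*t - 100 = (t - 4)*(t^2 - 10*t + 25) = (t - 5)*(t - 4)*(t - 5)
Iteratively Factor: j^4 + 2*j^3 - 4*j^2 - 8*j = (j - 2)*(j^3 + 4*j^2 + 4*j) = (j - 2)*(j + 2)*(j^2 + 2*j) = (j - 2)*(j + 2)^2*(j)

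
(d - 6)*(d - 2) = d^2 - 8*d + 12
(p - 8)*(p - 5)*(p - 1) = p^3 - 14*p^2 + 53*p - 40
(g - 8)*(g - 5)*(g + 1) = g^3 - 12*g^2 + 27*g + 40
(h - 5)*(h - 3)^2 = h^3 - 11*h^2 + 39*h - 45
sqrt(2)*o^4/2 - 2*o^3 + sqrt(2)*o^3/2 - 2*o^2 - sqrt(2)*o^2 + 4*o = o*(o - 1)*(o - 2*sqrt(2))*(sqrt(2)*o/2 + sqrt(2))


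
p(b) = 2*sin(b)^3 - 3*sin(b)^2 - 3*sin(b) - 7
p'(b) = 6*sin(b)^2*cos(b) - 6*sin(b)*cos(b) - 3*cos(b)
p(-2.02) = -8.19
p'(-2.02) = -3.16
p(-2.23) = -7.49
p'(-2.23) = -3.36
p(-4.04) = -10.23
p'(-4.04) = 2.50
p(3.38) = -6.49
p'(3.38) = 1.21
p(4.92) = -8.81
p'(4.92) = 1.78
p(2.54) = -9.30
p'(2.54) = 3.69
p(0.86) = -10.13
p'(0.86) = -2.68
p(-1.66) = -8.96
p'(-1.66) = -0.80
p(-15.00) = -6.87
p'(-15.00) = -2.61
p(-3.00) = -6.64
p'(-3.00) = 2.01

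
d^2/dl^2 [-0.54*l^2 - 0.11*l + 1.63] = -1.08000000000000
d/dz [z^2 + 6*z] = 2*z + 6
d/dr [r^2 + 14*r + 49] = 2*r + 14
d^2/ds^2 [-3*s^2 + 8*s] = -6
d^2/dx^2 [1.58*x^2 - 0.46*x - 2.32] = 3.16000000000000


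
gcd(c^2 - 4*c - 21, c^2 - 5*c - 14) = c - 7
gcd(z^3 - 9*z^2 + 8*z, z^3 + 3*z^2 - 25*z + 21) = z - 1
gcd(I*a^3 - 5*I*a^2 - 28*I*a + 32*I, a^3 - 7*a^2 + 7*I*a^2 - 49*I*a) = 1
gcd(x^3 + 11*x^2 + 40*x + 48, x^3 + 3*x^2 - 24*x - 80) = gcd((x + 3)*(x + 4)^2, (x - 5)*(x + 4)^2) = x^2 + 8*x + 16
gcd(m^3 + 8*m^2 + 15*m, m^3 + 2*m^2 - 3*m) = m^2 + 3*m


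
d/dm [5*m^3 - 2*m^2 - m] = 15*m^2 - 4*m - 1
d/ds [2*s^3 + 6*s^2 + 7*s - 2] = 6*s^2 + 12*s + 7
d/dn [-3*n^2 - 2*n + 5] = -6*n - 2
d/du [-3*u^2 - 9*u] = -6*u - 9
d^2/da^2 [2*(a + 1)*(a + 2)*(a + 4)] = 12*a + 28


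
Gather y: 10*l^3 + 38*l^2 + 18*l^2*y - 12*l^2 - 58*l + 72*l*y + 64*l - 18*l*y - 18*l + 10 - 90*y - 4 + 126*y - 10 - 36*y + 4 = 10*l^3 + 26*l^2 - 12*l + y*(18*l^2 + 54*l)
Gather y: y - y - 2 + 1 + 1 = 0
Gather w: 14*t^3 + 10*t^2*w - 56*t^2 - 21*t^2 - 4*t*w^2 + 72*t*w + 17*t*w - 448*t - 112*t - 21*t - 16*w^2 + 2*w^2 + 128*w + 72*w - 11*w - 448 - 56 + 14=14*t^3 - 77*t^2 - 581*t + w^2*(-4*t - 14) + w*(10*t^2 + 89*t + 189) - 490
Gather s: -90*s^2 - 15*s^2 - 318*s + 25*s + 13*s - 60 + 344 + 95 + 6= -105*s^2 - 280*s + 385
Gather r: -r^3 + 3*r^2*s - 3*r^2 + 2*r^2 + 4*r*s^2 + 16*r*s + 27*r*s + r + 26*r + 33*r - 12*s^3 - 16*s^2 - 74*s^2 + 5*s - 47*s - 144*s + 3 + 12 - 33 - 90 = -r^3 + r^2*(3*s - 1) + r*(4*s^2 + 43*s + 60) - 12*s^3 - 90*s^2 - 186*s - 108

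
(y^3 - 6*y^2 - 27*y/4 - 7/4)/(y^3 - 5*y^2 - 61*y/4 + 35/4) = (4*y^2 + 4*y + 1)/(4*y^2 + 8*y - 5)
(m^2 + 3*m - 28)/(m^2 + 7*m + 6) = (m^2 + 3*m - 28)/(m^2 + 7*m + 6)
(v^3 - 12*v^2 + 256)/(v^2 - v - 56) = (v^2 - 4*v - 32)/(v + 7)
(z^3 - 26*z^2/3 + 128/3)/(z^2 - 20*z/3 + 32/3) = (z^2 - 6*z - 16)/(z - 4)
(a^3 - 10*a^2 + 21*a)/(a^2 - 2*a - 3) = a*(a - 7)/(a + 1)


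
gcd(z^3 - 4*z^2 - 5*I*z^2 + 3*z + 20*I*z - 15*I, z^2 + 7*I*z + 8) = 1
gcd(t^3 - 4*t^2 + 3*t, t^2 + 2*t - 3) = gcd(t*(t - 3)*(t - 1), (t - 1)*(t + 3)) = t - 1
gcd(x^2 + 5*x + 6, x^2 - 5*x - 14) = x + 2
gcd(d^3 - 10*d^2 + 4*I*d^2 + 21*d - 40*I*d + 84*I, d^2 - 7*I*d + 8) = 1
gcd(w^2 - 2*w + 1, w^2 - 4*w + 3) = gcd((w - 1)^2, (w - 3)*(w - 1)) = w - 1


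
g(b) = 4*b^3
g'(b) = 12*b^2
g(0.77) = 1.83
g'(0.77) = 7.11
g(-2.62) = -71.94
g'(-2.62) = 82.37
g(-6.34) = -1019.36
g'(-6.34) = 482.35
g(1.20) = 6.91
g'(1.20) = 17.28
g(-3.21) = -132.30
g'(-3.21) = 123.65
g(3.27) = 139.86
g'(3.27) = 128.31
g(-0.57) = -0.74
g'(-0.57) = 3.90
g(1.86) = 25.74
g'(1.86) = 41.52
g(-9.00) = -2916.00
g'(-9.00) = 972.00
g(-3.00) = -108.00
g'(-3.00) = 108.00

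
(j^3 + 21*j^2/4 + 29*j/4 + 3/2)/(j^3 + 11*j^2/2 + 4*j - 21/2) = (4*j^2 + 9*j + 2)/(2*(2*j^2 + 5*j - 7))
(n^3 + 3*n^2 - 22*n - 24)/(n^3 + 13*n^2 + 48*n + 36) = (n - 4)/(n + 6)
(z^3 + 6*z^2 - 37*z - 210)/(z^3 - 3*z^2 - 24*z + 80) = (z^2 + z - 42)/(z^2 - 8*z + 16)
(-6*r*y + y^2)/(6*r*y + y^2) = (-6*r + y)/(6*r + y)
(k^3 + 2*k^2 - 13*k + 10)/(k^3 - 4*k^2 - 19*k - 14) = (-k^3 - 2*k^2 + 13*k - 10)/(-k^3 + 4*k^2 + 19*k + 14)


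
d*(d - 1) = d^2 - d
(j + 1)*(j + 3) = j^2 + 4*j + 3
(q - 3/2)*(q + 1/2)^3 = q^4 - 3*q^2/2 - q - 3/16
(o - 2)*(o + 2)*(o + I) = o^3 + I*o^2 - 4*o - 4*I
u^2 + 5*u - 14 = (u - 2)*(u + 7)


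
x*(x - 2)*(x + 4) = x^3 + 2*x^2 - 8*x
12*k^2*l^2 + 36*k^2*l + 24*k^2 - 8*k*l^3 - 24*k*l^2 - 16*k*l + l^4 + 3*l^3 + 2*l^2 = (-6*k + l)*(-2*k + l)*(l + 1)*(l + 2)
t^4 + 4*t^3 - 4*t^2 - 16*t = t*(t - 2)*(t + 2)*(t + 4)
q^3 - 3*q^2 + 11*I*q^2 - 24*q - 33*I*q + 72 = (q - 3)*(q + 3*I)*(q + 8*I)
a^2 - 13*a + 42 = (a - 7)*(a - 6)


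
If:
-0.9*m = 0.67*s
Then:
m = -0.744444444444444*s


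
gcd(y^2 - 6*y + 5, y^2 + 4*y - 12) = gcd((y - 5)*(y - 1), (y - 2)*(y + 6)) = 1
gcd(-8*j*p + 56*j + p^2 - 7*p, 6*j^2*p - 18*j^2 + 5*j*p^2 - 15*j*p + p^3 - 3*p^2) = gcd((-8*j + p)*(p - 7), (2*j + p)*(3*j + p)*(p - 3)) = 1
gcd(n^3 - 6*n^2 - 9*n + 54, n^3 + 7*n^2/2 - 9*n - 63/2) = n^2 - 9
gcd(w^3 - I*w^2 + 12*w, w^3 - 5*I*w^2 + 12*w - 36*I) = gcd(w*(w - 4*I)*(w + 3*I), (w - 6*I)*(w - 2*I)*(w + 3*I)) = w + 3*I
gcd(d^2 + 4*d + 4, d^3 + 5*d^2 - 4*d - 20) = d + 2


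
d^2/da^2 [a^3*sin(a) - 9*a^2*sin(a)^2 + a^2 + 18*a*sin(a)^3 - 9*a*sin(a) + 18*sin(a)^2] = -a^3*sin(a) + 6*a^2*cos(a) - 18*a^2*cos(2*a) + 3*a*sin(a)/2 - 36*a*sin(2*a) + 81*a*sin(3*a)/2 + 9*cos(a) + 45*cos(2*a) - 27*cos(3*a) - 7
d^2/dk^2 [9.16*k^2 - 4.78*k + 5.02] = 18.3200000000000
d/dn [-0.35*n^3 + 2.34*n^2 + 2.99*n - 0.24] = -1.05*n^2 + 4.68*n + 2.99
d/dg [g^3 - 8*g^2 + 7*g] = 3*g^2 - 16*g + 7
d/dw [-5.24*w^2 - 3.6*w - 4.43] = -10.48*w - 3.6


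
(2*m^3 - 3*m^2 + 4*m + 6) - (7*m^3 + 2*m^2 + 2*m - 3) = -5*m^3 - 5*m^2 + 2*m + 9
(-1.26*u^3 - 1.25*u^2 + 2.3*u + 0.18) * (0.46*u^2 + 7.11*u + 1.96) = -0.5796*u^5 - 9.5336*u^4 - 10.2991*u^3 + 13.9858*u^2 + 5.7878*u + 0.3528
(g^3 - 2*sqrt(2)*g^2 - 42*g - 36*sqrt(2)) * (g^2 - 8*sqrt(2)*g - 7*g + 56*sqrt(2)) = g^5 - 10*sqrt(2)*g^4 - 7*g^4 - 10*g^3 + 70*sqrt(2)*g^3 + 70*g^2 + 300*sqrt(2)*g^2 - 2100*sqrt(2)*g + 576*g - 4032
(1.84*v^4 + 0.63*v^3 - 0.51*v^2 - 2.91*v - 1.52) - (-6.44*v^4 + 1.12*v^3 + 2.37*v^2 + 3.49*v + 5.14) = 8.28*v^4 - 0.49*v^3 - 2.88*v^2 - 6.4*v - 6.66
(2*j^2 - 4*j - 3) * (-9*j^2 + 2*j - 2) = -18*j^4 + 40*j^3 + 15*j^2 + 2*j + 6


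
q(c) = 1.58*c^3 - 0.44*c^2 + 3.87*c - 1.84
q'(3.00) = 43.89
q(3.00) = 48.47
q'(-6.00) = 179.79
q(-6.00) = -382.18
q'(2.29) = 26.71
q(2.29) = 23.69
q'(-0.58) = 5.97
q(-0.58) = -4.54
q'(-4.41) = 99.93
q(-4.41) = -162.97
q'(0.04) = 3.84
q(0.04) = -1.69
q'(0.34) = 4.12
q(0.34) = -0.51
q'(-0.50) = 5.50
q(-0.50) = -4.08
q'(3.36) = 54.43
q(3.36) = 66.13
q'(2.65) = 34.82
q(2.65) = 34.73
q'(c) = 4.74*c^2 - 0.88*c + 3.87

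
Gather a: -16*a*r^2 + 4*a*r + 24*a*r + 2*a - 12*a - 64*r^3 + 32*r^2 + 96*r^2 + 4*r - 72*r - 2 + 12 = a*(-16*r^2 + 28*r - 10) - 64*r^3 + 128*r^2 - 68*r + 10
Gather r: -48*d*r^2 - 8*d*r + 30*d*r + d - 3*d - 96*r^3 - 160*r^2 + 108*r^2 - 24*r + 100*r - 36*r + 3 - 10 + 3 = -2*d - 96*r^3 + r^2*(-48*d - 52) + r*(22*d + 40) - 4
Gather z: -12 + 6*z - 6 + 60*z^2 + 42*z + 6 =60*z^2 + 48*z - 12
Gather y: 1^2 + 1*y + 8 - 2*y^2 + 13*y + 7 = -2*y^2 + 14*y + 16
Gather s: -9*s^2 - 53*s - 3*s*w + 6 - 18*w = -9*s^2 + s*(-3*w - 53) - 18*w + 6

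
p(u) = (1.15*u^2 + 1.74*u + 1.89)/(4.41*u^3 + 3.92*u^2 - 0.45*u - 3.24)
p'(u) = (2.3*u + 1.74)/(4.41*u^3 + 3.92*u^2 - 0.45*u - 3.24) + (-13.23*u^2 - 7.84*u + 0.45)*(1.15*u^2 + 1.74*u + 1.89)/(4.41*u^3 + 3.92*u^2 - 0.45*u - 3.24)^2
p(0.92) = 1.44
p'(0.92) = -7.11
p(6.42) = 0.05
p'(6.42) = -0.01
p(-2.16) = -0.12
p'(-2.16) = -0.08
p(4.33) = 0.07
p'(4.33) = -0.02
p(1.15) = 0.67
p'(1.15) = -1.59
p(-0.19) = -0.53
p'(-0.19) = -0.18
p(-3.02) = -0.08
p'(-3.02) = -0.03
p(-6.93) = -0.04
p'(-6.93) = -0.00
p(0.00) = -0.58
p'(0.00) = -0.46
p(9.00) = 0.03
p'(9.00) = -0.00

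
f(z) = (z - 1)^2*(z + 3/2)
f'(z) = (z - 1)^2 + (z + 3/2)*(2*z - 2)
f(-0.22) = 1.91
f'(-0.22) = -1.63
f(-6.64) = -300.02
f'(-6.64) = 136.91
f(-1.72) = -1.63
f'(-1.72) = 8.60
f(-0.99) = 2.02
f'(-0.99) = 1.93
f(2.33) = 6.77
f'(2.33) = 11.96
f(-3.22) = -30.63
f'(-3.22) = 32.33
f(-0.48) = 2.23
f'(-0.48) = -0.83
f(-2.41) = -10.58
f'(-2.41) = 17.83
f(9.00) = 672.00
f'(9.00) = 232.00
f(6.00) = 187.50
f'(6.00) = 100.00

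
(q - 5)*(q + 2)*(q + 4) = q^3 + q^2 - 22*q - 40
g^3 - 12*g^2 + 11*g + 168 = (g - 8)*(g - 7)*(g + 3)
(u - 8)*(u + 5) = u^2 - 3*u - 40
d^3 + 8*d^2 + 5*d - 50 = (d - 2)*(d + 5)^2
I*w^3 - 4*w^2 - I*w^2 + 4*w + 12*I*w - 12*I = (w - 2*I)*(w + 6*I)*(I*w - I)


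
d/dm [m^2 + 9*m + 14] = 2*m + 9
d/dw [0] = 0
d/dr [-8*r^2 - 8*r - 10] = -16*r - 8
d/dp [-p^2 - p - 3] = -2*p - 1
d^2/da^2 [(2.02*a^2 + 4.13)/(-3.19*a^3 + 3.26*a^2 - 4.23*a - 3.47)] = (-41.1114439999999*a^6 - 340.783872*a^4 + 944.521364*a^3 - 734.829678*a^2 + 616.008498*a - 289.879362)/(32.461759*a^9 - 99.522258*a^8 + 230.840841*a^7 - 192.649547*a^6 + 89.5837890000001*a^5 + 216.579588*a^4 - 96.185256*a^3 + 68.505087*a^2 + 152.799021*a + 41.781923)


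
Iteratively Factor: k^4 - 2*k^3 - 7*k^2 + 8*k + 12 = (k - 3)*(k^3 + k^2 - 4*k - 4) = (k - 3)*(k - 2)*(k^2 + 3*k + 2) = (k - 3)*(k - 2)*(k + 1)*(k + 2)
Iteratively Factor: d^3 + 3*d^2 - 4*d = (d)*(d^2 + 3*d - 4) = d*(d - 1)*(d + 4)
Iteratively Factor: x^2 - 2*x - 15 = (x + 3)*(x - 5)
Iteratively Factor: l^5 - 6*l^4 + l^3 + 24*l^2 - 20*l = (l - 2)*(l^4 - 4*l^3 - 7*l^2 + 10*l) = (l - 2)*(l + 2)*(l^3 - 6*l^2 + 5*l) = (l - 5)*(l - 2)*(l + 2)*(l^2 - l) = l*(l - 5)*(l - 2)*(l + 2)*(l - 1)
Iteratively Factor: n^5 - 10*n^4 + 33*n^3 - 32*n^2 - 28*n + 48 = (n - 4)*(n^4 - 6*n^3 + 9*n^2 + 4*n - 12) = (n - 4)*(n + 1)*(n^3 - 7*n^2 + 16*n - 12) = (n - 4)*(n - 3)*(n + 1)*(n^2 - 4*n + 4) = (n - 4)*(n - 3)*(n - 2)*(n + 1)*(n - 2)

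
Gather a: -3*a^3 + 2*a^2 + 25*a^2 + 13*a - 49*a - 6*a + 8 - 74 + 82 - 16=-3*a^3 + 27*a^2 - 42*a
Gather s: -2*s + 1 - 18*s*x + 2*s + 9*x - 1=-18*s*x + 9*x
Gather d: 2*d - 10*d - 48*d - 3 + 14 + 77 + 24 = 112 - 56*d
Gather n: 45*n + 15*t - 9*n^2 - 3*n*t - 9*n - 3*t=-9*n^2 + n*(36 - 3*t) + 12*t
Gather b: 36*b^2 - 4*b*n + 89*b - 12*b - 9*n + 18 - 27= 36*b^2 + b*(77 - 4*n) - 9*n - 9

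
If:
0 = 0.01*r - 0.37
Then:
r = 37.00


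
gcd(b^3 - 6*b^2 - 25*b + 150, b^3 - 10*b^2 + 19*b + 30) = b^2 - 11*b + 30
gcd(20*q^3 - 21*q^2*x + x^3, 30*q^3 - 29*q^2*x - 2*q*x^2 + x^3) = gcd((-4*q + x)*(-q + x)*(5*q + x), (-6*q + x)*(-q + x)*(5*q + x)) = -5*q^2 + 4*q*x + x^2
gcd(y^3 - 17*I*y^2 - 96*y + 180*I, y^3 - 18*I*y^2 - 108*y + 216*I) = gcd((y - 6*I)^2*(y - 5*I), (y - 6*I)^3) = y^2 - 12*I*y - 36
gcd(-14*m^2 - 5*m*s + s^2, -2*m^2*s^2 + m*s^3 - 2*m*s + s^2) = 1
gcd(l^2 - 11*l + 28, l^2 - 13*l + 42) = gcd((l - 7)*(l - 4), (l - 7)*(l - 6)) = l - 7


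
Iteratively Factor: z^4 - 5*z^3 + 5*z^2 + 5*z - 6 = (z - 1)*(z^3 - 4*z^2 + z + 6) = (z - 2)*(z - 1)*(z^2 - 2*z - 3) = (z - 3)*(z - 2)*(z - 1)*(z + 1)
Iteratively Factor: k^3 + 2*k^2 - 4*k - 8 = (k - 2)*(k^2 + 4*k + 4) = (k - 2)*(k + 2)*(k + 2)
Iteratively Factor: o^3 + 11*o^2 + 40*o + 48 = (o + 4)*(o^2 + 7*o + 12) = (o + 4)^2*(o + 3)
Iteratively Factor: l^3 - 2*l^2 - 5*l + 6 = (l - 3)*(l^2 + l - 2) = (l - 3)*(l + 2)*(l - 1)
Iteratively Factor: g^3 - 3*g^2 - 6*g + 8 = (g + 2)*(g^2 - 5*g + 4) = (g - 4)*(g + 2)*(g - 1)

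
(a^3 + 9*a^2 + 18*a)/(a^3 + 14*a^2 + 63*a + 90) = a/(a + 5)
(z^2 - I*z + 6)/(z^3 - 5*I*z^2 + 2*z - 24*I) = 1/(z - 4*I)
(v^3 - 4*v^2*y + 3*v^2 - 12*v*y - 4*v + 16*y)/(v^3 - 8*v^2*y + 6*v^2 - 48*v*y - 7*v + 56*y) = (-v^2 + 4*v*y - 4*v + 16*y)/(-v^2 + 8*v*y - 7*v + 56*y)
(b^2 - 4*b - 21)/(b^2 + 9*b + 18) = (b - 7)/(b + 6)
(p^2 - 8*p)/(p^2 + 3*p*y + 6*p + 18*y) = p*(p - 8)/(p^2 + 3*p*y + 6*p + 18*y)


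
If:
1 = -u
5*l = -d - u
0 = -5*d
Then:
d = 0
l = 1/5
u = -1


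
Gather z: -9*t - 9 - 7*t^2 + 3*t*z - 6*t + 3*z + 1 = -7*t^2 - 15*t + z*(3*t + 3) - 8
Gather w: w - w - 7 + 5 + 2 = 0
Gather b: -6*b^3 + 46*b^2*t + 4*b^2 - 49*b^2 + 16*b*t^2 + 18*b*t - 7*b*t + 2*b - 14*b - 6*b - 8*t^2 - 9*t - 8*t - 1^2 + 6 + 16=-6*b^3 + b^2*(46*t - 45) + b*(16*t^2 + 11*t - 18) - 8*t^2 - 17*t + 21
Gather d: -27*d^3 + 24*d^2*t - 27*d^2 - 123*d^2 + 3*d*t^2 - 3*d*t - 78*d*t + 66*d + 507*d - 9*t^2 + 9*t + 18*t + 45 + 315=-27*d^3 + d^2*(24*t - 150) + d*(3*t^2 - 81*t + 573) - 9*t^2 + 27*t + 360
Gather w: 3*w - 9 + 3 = 3*w - 6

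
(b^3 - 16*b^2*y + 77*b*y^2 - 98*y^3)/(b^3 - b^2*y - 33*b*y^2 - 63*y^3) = (b^2 - 9*b*y + 14*y^2)/(b^2 + 6*b*y + 9*y^2)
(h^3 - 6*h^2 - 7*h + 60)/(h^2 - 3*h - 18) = (h^2 - 9*h + 20)/(h - 6)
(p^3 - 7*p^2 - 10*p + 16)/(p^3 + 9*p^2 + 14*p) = (p^2 - 9*p + 8)/(p*(p + 7))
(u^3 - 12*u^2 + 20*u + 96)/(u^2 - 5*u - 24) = (u^2 - 4*u - 12)/(u + 3)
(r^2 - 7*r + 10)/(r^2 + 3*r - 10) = (r - 5)/(r + 5)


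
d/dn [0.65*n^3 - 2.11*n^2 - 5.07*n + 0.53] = 1.95*n^2 - 4.22*n - 5.07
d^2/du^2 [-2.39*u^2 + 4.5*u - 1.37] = -4.78000000000000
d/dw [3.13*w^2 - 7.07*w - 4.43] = 6.26*w - 7.07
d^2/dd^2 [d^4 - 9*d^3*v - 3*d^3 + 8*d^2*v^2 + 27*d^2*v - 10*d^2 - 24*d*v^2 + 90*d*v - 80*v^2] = 12*d^2 - 54*d*v - 18*d + 16*v^2 + 54*v - 20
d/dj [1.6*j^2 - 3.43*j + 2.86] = 3.2*j - 3.43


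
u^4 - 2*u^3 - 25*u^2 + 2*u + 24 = (u - 6)*(u - 1)*(u + 1)*(u + 4)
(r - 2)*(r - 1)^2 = r^3 - 4*r^2 + 5*r - 2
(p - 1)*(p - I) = p^2 - p - I*p + I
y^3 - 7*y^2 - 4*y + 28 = (y - 7)*(y - 2)*(y + 2)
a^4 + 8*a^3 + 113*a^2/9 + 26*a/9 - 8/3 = (a - 1/3)*(a + 1)*(a + 4/3)*(a + 6)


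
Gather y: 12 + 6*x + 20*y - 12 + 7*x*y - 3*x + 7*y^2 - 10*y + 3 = 3*x + 7*y^2 + y*(7*x + 10) + 3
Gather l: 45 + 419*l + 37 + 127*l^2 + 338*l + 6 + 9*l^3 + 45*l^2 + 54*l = 9*l^3 + 172*l^2 + 811*l + 88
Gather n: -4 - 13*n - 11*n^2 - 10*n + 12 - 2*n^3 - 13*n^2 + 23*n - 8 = -2*n^3 - 24*n^2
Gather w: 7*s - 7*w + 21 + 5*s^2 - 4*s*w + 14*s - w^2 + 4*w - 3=5*s^2 + 21*s - w^2 + w*(-4*s - 3) + 18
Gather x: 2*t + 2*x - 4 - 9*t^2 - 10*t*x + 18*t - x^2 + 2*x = -9*t^2 + 20*t - x^2 + x*(4 - 10*t) - 4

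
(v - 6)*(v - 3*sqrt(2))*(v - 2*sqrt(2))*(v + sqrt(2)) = v^4 - 6*v^3 - 4*sqrt(2)*v^3 + 2*v^2 + 24*sqrt(2)*v^2 - 12*v + 12*sqrt(2)*v - 72*sqrt(2)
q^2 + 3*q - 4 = (q - 1)*(q + 4)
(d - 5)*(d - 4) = d^2 - 9*d + 20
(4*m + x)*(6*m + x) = 24*m^2 + 10*m*x + x^2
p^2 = p^2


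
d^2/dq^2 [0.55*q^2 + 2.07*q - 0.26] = 1.10000000000000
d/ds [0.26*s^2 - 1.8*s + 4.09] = 0.52*s - 1.8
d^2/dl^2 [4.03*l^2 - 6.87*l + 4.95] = 8.06000000000000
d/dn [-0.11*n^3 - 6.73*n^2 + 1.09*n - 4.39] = -0.33*n^2 - 13.46*n + 1.09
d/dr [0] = 0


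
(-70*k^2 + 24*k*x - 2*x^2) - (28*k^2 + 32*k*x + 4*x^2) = -98*k^2 - 8*k*x - 6*x^2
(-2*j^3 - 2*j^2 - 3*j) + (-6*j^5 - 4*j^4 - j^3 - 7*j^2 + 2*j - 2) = -6*j^5 - 4*j^4 - 3*j^3 - 9*j^2 - j - 2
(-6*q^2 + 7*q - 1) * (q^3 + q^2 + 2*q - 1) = -6*q^5 + q^4 - 6*q^3 + 19*q^2 - 9*q + 1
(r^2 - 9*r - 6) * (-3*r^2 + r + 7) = -3*r^4 + 28*r^3 + 16*r^2 - 69*r - 42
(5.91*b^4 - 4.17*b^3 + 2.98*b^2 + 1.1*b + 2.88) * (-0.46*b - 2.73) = -2.7186*b^5 - 14.2161*b^4 + 10.0133*b^3 - 8.6414*b^2 - 4.3278*b - 7.8624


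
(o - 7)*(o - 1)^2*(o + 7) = o^4 - 2*o^3 - 48*o^2 + 98*o - 49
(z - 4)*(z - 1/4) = z^2 - 17*z/4 + 1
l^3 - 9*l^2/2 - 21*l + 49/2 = (l - 7)*(l - 1)*(l + 7/2)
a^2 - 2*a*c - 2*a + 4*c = (a - 2)*(a - 2*c)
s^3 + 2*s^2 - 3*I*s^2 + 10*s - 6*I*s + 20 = (s + 2)*(s - 5*I)*(s + 2*I)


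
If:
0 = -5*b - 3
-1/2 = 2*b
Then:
No Solution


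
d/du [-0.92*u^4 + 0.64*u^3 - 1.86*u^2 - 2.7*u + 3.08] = -3.68*u^3 + 1.92*u^2 - 3.72*u - 2.7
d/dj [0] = 0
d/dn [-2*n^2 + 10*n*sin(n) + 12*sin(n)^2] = 10*n*cos(n) - 4*n + 10*sin(n) + 12*sin(2*n)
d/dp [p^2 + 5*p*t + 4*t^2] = 2*p + 5*t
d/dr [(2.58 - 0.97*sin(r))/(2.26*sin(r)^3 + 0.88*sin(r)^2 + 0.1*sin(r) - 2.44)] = (4.3844*sin(r)^3 - 16.6388*sin(r)^2 - 4.5408*sin(r) + 2.1088)*cos(r)/(5.1076*sin(r)^6 + 3.9776*sin(r)^5 + 1.2264*sin(r)^4 - 10.8528*sin(r)^3 - 4.2844*sin(r)^2 - 0.488*sin(r) + 5.9536)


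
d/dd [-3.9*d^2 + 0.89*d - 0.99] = 0.89 - 7.8*d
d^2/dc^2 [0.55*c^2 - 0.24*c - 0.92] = 1.10000000000000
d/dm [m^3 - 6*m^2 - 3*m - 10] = 3*m^2 - 12*m - 3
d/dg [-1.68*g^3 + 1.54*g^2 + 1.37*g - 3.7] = -5.04*g^2 + 3.08*g + 1.37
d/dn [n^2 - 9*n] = 2*n - 9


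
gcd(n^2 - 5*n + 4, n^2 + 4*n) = 1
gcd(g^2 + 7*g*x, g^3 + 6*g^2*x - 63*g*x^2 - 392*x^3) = g + 7*x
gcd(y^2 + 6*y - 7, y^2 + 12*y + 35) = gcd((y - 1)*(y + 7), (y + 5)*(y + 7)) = y + 7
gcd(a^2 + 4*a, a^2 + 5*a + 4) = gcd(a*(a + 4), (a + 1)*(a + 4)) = a + 4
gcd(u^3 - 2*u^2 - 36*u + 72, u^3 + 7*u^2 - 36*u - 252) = u^2 - 36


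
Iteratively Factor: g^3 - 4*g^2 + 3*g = (g - 1)*(g^2 - 3*g) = g*(g - 1)*(g - 3)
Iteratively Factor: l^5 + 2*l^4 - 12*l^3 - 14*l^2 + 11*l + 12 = (l - 3)*(l^4 + 5*l^3 + 3*l^2 - 5*l - 4) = (l - 3)*(l - 1)*(l^3 + 6*l^2 + 9*l + 4) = (l - 3)*(l - 1)*(l + 1)*(l^2 + 5*l + 4) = (l - 3)*(l - 1)*(l + 1)^2*(l + 4)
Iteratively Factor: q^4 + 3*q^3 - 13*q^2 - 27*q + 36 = (q + 4)*(q^3 - q^2 - 9*q + 9) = (q - 3)*(q + 4)*(q^2 + 2*q - 3) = (q - 3)*(q - 1)*(q + 4)*(q + 3)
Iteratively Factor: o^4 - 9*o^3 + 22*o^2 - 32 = (o - 4)*(o^3 - 5*o^2 + 2*o + 8) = (o - 4)*(o - 2)*(o^2 - 3*o - 4) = (o - 4)*(o - 2)*(o + 1)*(o - 4)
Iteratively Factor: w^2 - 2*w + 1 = (w - 1)*(w - 1)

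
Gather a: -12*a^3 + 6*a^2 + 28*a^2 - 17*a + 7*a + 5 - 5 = -12*a^3 + 34*a^2 - 10*a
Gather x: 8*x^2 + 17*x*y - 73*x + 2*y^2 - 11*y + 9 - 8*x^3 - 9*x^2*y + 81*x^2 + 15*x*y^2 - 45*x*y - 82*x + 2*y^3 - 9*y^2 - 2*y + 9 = -8*x^3 + x^2*(89 - 9*y) + x*(15*y^2 - 28*y - 155) + 2*y^3 - 7*y^2 - 13*y + 18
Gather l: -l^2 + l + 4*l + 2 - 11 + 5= -l^2 + 5*l - 4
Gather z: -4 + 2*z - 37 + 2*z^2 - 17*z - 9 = 2*z^2 - 15*z - 50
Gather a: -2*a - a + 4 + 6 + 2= 12 - 3*a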